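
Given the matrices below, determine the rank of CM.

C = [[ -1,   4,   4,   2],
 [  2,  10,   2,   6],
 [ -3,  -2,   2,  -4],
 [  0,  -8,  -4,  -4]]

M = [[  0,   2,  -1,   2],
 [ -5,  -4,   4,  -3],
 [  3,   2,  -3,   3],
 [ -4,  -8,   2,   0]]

3

First compute CM:
[[-16, -26,   9,  -2],
 [-68, -80,  44, -20],
 [ 32,  38, -19,   6],
 [ 44,  56, -28,  12]]
Now row reduce the product.
R2 ← R2 − (17/4)·R1: [0, 61/2, 23/4, -23/2]
R3 ← R3 + (2)·R1: [0, -14, -1, 2]
R4 ← R4 + (11/4)·R1: [0, -31/2, -13/4, 13/2]
R3 ← R3 + (28/61)·R2: [0, 0, 100/61, -200/61]
R4 ← R4 + (31/61)·R2: [0, 0, -20/61, 40/61]
R4 ← R4 + (1/5)·R3: [0, 0, 0, 0]
3 nonzero rows, so rank(CM) = 3.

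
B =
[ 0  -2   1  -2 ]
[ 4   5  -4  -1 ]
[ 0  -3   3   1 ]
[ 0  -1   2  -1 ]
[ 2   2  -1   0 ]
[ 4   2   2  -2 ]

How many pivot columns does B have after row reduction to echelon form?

4

Row reduce to echelon form.
Swap R1 ↔ R2
R5 ← R5 − (1/2)·R1: [0, -1/2, 1, 1/2]
R6 ← R6 − R1: [0, -3, 6, -1]
R3 ← R3 − (3/2)·R2: [0, 0, 3/2, 4]
R4 ← R4 − (1/2)·R2: [0, 0, 3/2, 0]
R5 ← R5 − (1/4)·R2: [0, 0, 3/4, 1]
R6 ← R6 − (3/2)·R2: [0, 0, 9/2, 2]
R4 ← R4 − R3: [0, 0, 0, -4]
R5 ← R5 − (1/2)·R3: [0, 0, 0, -1]
R6 ← R6 − (3)·R3: [0, 0, 0, -10]
R5 ← R5 − (1/4)·R4: [0, 0, 0, 0]
R6 ← R6 − (5/2)·R4: [0, 0, 0, 0]
Echelon form has 4 nonzero rows, so rank(B) = 4.
Each nonzero row contributes one pivot column: 4 pivot columns.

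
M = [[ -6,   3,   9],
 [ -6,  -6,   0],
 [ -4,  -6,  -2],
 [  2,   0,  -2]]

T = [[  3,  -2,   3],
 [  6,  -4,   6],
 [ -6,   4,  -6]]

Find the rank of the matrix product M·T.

1

First compute MT:
[[-54,  36, -54],
 [-54,  36, -54],
 [-36,  24, -36],
 [ 18, -12,  18]]
Now row reduce the product.
R2 ← R2 − R1: [0, 0, 0]
R3 ← R3 − (2/3)·R1: [0, 0, 0]
R4 ← R4 + (1/3)·R1: [0, 0, 0]
1 nonzero row, so rank(MT) = 1.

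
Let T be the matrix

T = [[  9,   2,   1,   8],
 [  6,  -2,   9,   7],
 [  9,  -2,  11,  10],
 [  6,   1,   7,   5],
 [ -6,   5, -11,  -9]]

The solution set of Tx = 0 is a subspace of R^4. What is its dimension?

Row reduce to echelon form.
R2 ← R2 − (2/3)·R1: [0, -10/3, 25/3, 5/3]
R3 ← R3 − R1: [0, -4, 10, 2]
R4 ← R4 − (2/3)·R1: [0, -1/3, 19/3, -1/3]
R5 ← R5 + (2/3)·R1: [0, 19/3, -31/3, -11/3]
R3 ← R3 − (6/5)·R2: [0, 0, 0, 0]
R4 ← R4 − (1/10)·R2: [0, 0, 11/2, -1/2]
R5 ← R5 + (19/10)·R2: [0, 0, 11/2, -1/2]
Swap R3 ↔ R4
R5 ← R5 − R3: [0, 0, 0, 0]
3 nonzero rows, so rank(T) = 3.
T has 4 columns; by rank–nullity, nullity = 4 − 3 = 1.

1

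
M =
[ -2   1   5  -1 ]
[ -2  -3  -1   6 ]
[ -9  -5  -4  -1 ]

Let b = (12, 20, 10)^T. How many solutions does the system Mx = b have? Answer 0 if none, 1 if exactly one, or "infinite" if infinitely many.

infinite

Row reduce the augmented matrix [M | b].
R2 ← R2 − R1: [0, -4, -6, 7, 8]
R3 ← R3 − (9/2)·R1: [0, -19/2, -53/2, 7/2, -44]
R3 ← R3 − (19/8)·R2: [0, 0, -49/4, -105/8, -63]
The echelon form has 3 nonzero rows, and every pivot lies in the first 4 columns, so rank(M) = rank([M|b]) = 3.
The system is consistent.
rank = 3 < 4 unknowns, so there are infinitely many solutions.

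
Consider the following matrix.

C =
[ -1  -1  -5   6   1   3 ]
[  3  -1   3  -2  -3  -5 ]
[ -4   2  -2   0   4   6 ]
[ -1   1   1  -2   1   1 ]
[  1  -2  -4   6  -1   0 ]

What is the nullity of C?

Row reduce to echelon form.
R2 ← R2 + (3)·R1: [0, -4, -12, 16, 0, 4]
R3 ← R3 − (4)·R1: [0, 6, 18, -24, 0, -6]
R4 ← R4 − R1: [0, 2, 6, -8, 0, -2]
R5 ← R5 + R1: [0, -3, -9, 12, 0, 3]
R3 ← R3 + (3/2)·R2: [0, 0, 0, 0, 0, 0]
R4 ← R4 + (1/2)·R2: [0, 0, 0, 0, 0, 0]
R5 ← R5 − (3/4)·R2: [0, 0, 0, 0, 0, 0]
2 nonzero rows, so rank(C) = 2.
C has 6 columns; by rank–nullity, nullity = 6 − 2 = 4.

4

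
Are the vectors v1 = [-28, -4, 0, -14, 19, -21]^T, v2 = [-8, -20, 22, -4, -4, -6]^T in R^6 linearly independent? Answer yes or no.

Form the matrix with these vectors as rows and row reduce.
R2 ← R2 − (2/7)·R1: [0, -132/7, 22, 0, -66/7, 0]
2 nonzero rows, so the 2 vectors span a space of dimension 2.
Since 2 = 2, the vectors are linearly independent.

yes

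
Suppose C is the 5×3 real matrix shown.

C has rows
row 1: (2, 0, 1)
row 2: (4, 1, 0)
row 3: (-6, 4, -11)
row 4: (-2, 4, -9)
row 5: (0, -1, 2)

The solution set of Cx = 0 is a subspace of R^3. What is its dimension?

Row reduce to echelon form.
R2 ← R2 − (2)·R1: [0, 1, -2]
R3 ← R3 + (3)·R1: [0, 4, -8]
R4 ← R4 + R1: [0, 4, -8]
R3 ← R3 − (4)·R2: [0, 0, 0]
R4 ← R4 − (4)·R2: [0, 0, 0]
R5 ← R5 + R2: [0, 0, 0]
2 nonzero rows, so rank(C) = 2.
C has 3 columns; by rank–nullity, nullity = 3 − 2 = 1.

1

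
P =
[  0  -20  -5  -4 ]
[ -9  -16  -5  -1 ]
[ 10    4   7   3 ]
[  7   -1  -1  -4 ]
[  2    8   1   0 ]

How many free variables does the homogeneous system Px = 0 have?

Row reduce to echelon form.
Swap R1 ↔ R2
R3 ← R3 + (10/9)·R1: [0, -124/9, 13/9, 17/9]
R4 ← R4 + (7/9)·R1: [0, -121/9, -44/9, -43/9]
R5 ← R5 + (2/9)·R1: [0, 40/9, -1/9, -2/9]
R3 ← R3 − (31/45)·R2: [0, 0, 44/9, 209/45]
R4 ← R4 − (121/180)·R2: [0, 0, -55/36, -94/45]
R5 ← R5 + (2/9)·R2: [0, 0, -11/9, -10/9]
R4 ← R4 + (5/16)·R3: [0, 0, 0, -51/80]
R5 ← R5 + (1/4)·R3: [0, 0, 0, 1/20]
R5 ← R5 + (4/51)·R4: [0, 0, 0, 0]
4 nonzero rows, so rank(P) = 4.
P has 4 columns; by rank–nullity, nullity = 4 − 4 = 0.

0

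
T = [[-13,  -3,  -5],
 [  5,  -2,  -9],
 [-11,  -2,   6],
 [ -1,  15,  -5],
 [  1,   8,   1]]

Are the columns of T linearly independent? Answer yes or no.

Row reduce T to echelon form.
R2 ← R2 + (5/13)·R1: [0, -41/13, -142/13]
R3 ← R3 − (11/13)·R1: [0, 7/13, 133/13]
R4 ← R4 − (1/13)·R1: [0, 198/13, -60/13]
R5 ← R5 + (1/13)·R1: [0, 101/13, 8/13]
R3 ← R3 + (7/41)·R2: [0, 0, 343/41]
R4 ← R4 + (198/41)·R2: [0, 0, -2352/41]
R5 ← R5 + (101/41)·R2: [0, 0, -1078/41]
R4 ← R4 + (48/7)·R3: [0, 0, 0]
R5 ← R5 + (22/7)·R3: [0, 0, 0]
3 pivots among 3 columns.
Every column is a pivot column, so the columns are linearly independent.

yes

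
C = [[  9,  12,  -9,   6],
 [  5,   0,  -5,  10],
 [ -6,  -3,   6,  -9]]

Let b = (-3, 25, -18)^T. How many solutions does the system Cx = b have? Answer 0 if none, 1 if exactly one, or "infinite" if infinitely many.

infinite

Row reduce the augmented matrix [C | b].
R2 ← R2 − (5/9)·R1: [0, -20/3, 0, 20/3, 80/3]
R3 ← R3 + (2/3)·R1: [0, 5, 0, -5, -20]
R3 ← R3 + (3/4)·R2: [0, 0, 0, 0, 0]
The echelon form has 2 nonzero rows, and every pivot lies in the first 4 columns, so rank(C) = rank([C|b]) = 2.
The system is consistent.
rank = 2 < 4 unknowns, so there are infinitely many solutions.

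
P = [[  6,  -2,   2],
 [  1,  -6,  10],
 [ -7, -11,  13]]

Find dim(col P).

Row reduce to echelon form.
R2 ← R2 − (1/6)·R1: [0, -17/3, 29/3]
R3 ← R3 + (7/6)·R1: [0, -40/3, 46/3]
R3 ← R3 − (40/17)·R2: [0, 0, -126/17]
Echelon form has 3 nonzero rows, so rank(P) = 3.
The column space has dimension equal to the rank: 3.

3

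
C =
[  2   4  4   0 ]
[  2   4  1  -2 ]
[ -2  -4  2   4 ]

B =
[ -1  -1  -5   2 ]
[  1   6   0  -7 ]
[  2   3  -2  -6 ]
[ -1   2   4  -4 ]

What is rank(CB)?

2

First compute CB:
[[ 10,  34, -18, -48],
 [  6,  21, -20, -22],
 [ -2,  -8,  22,  -4]]
Now row reduce the product.
R2 ← R2 − (3/5)·R1: [0, 3/5, -46/5, 34/5]
R3 ← R3 + (1/5)·R1: [0, -6/5, 92/5, -68/5]
R3 ← R3 + (2)·R2: [0, 0, 0, 0]
2 nonzero rows, so rank(CB) = 2.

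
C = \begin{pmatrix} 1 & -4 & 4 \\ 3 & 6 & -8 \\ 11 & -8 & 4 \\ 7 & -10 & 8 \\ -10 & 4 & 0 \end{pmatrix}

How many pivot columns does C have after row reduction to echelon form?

Row reduce to echelon form.
R2 ← R2 − (3)·R1: [0, 18, -20]
R3 ← R3 − (11)·R1: [0, 36, -40]
R4 ← R4 − (7)·R1: [0, 18, -20]
R5 ← R5 + (10)·R1: [0, -36, 40]
R3 ← R3 − (2)·R2: [0, 0, 0]
R4 ← R4 − R2: [0, 0, 0]
R5 ← R5 + (2)·R2: [0, 0, 0]
Echelon form has 2 nonzero rows, so rank(C) = 2.
Each nonzero row contributes one pivot column: 2 pivot columns.

2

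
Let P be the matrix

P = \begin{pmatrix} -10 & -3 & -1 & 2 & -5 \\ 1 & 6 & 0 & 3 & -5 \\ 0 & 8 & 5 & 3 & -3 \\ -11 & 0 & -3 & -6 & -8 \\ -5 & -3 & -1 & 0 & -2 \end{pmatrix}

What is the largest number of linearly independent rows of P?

5

Row reduce to echelon form.
R2 ← R2 + (1/10)·R1: [0, 57/10, -1/10, 16/5, -11/2]
R4 ← R4 − (11/10)·R1: [0, 33/10, -19/10, -41/5, -5/2]
R5 ← R5 − (1/2)·R1: [0, -3/2, -1/2, -1, 1/2]
R3 ← R3 − (80/57)·R2: [0, 0, 293/57, -85/57, 269/57]
R4 ← R4 − (11/19)·R2: [0, 0, -35/19, -191/19, 13/19]
R5 ← R5 + (5/19)·R2: [0, 0, -10/19, -3/19, -18/19]
R4 ← R4 + (105/293)·R3: [0, 0, 0, -3102/293, 696/293]
R5 ← R5 + (30/293)·R3: [0, 0, 0, -91/293, -136/293]
R5 ← R5 − (91/3102)·R4: [0, 0, 0, 0, -276/517]
Echelon form has 5 nonzero rows, so rank(P) = 5.
The rank gives the maximum number of linearly independent rows: 5.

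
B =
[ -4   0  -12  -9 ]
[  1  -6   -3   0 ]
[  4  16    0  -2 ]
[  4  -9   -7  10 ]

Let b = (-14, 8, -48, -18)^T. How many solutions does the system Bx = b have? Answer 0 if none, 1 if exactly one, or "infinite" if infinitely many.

Row reduce the augmented matrix [B | b].
R2 ← R2 + (1/4)·R1: [0, -6, -6, -9/4, 9/2]
R3 ← R3 + R1: [0, 16, -12, -11, -62]
R4 ← R4 + R1: [0, -9, -19, 1, -32]
R3 ← R3 + (8/3)·R2: [0, 0, -28, -17, -50]
R4 ← R4 − (3/2)·R2: [0, 0, -10, 35/8, -155/4]
R4 ← R4 − (5/14)·R3: [0, 0, 0, 585/56, -585/28]
The echelon form has 4 nonzero rows, and every pivot lies in the first 4 columns, so rank(B) = rank([B|b]) = 4.
The system is consistent.
rank = 4 = number of unknowns, so the solution is unique.

1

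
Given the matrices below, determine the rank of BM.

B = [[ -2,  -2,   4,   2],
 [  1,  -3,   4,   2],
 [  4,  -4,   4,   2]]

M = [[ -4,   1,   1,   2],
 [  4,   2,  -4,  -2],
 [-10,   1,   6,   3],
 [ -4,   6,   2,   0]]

2

First compute BM:
[[-48,  10,  34,  12],
 [-64,  11,  41,  20],
 [-80,  12,  48,  28]]
Now row reduce the product.
R2 ← R2 − (4/3)·R1: [0, -7/3, -13/3, 4]
R3 ← R3 − (5/3)·R1: [0, -14/3, -26/3, 8]
R3 ← R3 − (2)·R2: [0, 0, 0, 0]
2 nonzero rows, so rank(BM) = 2.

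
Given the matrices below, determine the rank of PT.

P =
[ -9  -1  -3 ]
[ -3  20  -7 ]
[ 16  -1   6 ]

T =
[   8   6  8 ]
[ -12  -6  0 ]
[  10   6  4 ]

First compute PT:
[[-90, -66, -84],
 [-334, -180, -52],
 [200, 138, 152]]
Now row reduce the product.
R2 ← R2 − (167/45)·R1: [0, 974/15, 3896/15]
R3 ← R3 + (20/9)·R1: [0, -26/3, -104/3]
R3 ← R3 + (65/487)·R2: [0, 0, 0]
2 nonzero rows, so rank(PT) = 2.

2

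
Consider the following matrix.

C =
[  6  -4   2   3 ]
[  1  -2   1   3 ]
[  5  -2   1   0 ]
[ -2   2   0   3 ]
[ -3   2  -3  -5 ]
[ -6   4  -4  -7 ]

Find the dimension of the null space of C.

0

Row reduce to echelon form.
R2 ← R2 − (1/6)·R1: [0, -4/3, 2/3, 5/2]
R3 ← R3 − (5/6)·R1: [0, 4/3, -2/3, -5/2]
R4 ← R4 + (1/3)·R1: [0, 2/3, 2/3, 4]
R5 ← R5 + (1/2)·R1: [0, 0, -2, -7/2]
R6 ← R6 + R1: [0, 0, -2, -4]
R3 ← R3 + R2: [0, 0, 0, 0]
R4 ← R4 + (1/2)·R2: [0, 0, 1, 21/4]
Swap R3 ↔ R4
R5 ← R5 + (2)·R3: [0, 0, 0, 7]
R6 ← R6 + (2)·R3: [0, 0, 0, 13/2]
Swap R4 ↔ R5
R6 ← R6 − (13/14)·R4: [0, 0, 0, 0]
4 nonzero rows, so rank(C) = 4.
C has 4 columns; by rank–nullity, nullity = 4 − 4 = 0.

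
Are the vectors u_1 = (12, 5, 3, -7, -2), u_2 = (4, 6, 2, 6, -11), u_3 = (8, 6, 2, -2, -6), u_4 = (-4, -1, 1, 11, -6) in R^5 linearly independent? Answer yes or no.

no

Form the matrix with these vectors as rows and row reduce.
R2 ← R2 − (1/3)·R1: [0, 13/3, 1, 25/3, -31/3]
R3 ← R3 − (2/3)·R1: [0, 8/3, 0, 8/3, -14/3]
R4 ← R4 + (1/3)·R1: [0, 2/3, 2, 26/3, -20/3]
R3 ← R3 − (8/13)·R2: [0, 0, -8/13, -32/13, 22/13]
R4 ← R4 − (2/13)·R2: [0, 0, 24/13, 96/13, -66/13]
R4 ← R4 + (3)·R3: [0, 0, 0, 0, 0]
3 nonzero rows, so the 4 vectors span a space of dimension 3.
Since 3 < 4, the vectors are linearly dependent.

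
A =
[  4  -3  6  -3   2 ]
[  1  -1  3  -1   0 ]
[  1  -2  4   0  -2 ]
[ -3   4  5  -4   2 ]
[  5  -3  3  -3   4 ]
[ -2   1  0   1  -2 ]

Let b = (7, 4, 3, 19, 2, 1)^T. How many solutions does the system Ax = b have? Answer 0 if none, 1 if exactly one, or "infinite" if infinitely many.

Row reduce the augmented matrix [A | b].
R2 ← R2 − (1/4)·R1: [0, -1/4, 3/2, -1/4, -1/2, 9/4]
R3 ← R3 − (1/4)·R1: [0, -5/4, 5/2, 3/4, -5/2, 5/4]
R4 ← R4 + (3/4)·R1: [0, 7/4, 19/2, -25/4, 7/2, 97/4]
R5 ← R5 − (5/4)·R1: [0, 3/4, -9/2, 3/4, 3/2, -27/4]
R6 ← R6 + (1/2)·R1: [0, -1/2, 3, -1/2, -1, 9/2]
R3 ← R3 − (5)·R2: [0, 0, -5, 2, 0, -10]
R4 ← R4 + (7)·R2: [0, 0, 20, -8, 0, 40]
R5 ← R5 + (3)·R2: [0, 0, 0, 0, 0, 0]
R6 ← R6 − (2)·R2: [0, 0, 0, 0, 0, 0]
R4 ← R4 + (4)·R3: [0, 0, 0, 0, 0, 0]
The echelon form has 3 nonzero rows, and every pivot lies in the first 5 columns, so rank(A) = rank([A|b]) = 3.
The system is consistent.
rank = 3 < 5 unknowns, so there are infinitely many solutions.

infinite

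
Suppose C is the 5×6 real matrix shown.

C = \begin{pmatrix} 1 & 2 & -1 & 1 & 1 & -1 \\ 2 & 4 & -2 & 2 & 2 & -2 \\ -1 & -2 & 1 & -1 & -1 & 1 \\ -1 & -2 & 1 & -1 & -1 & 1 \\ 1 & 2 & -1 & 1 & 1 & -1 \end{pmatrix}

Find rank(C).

1

Row reduce to echelon form.
R2 ← R2 − (2)·R1: [0, 0, 0, 0, 0, 0]
R3 ← R3 + R1: [0, 0, 0, 0, 0, 0]
R4 ← R4 + R1: [0, 0, 0, 0, 0, 0]
R5 ← R5 − R1: [0, 0, 0, 0, 0, 0]
Echelon form has 1 nonzero row, so rank(C) = 1.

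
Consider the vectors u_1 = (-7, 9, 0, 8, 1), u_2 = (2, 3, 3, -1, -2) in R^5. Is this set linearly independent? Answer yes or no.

yes

Form the matrix with these vectors as rows and row reduce.
R2 ← R2 + (2/7)·R1: [0, 39/7, 3, 9/7, -12/7]
2 nonzero rows, so the 2 vectors span a space of dimension 2.
Since 2 = 2, the vectors are linearly independent.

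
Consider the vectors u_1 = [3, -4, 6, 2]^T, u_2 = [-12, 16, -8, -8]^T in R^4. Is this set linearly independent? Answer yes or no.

Form the matrix with these vectors as rows and row reduce.
R2 ← R2 + (4)·R1: [0, 0, 16, 0]
2 nonzero rows, so the 2 vectors span a space of dimension 2.
Since 2 = 2, the vectors are linearly independent.

yes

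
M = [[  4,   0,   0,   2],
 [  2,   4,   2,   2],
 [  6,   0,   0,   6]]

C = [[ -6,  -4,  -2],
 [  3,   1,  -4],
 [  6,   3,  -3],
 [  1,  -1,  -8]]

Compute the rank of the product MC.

First compute MC:
[[-22, -18, -24],
 [ 14,   0, -42],
 [-30, -30, -60]]
Now row reduce the product.
R2 ← R2 + (7/11)·R1: [0, -126/11, -630/11]
R3 ← R3 − (15/11)·R1: [0, -60/11, -300/11]
R3 ← R3 − (10/21)·R2: [0, 0, 0]
2 nonzero rows, so rank(MC) = 2.

2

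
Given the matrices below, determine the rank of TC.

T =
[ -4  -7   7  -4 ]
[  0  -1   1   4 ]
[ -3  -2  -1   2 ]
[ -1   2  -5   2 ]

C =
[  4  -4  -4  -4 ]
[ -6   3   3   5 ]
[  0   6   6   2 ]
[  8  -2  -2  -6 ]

First compute TC:
[[ -6,  45,  45,  19],
 [ 38,  -5,  -5, -27],
 [ 16,  -4,  -4, -12],
 [  0, -24, -24,  -8]]
Now row reduce the product.
R2 ← R2 + (19/3)·R1: [0, 280, 280, 280/3]
R3 ← R3 + (8/3)·R1: [0, 116, 116, 116/3]
R3 ← R3 − (29/70)·R2: [0, 0, 0, 0]
R4 ← R4 + (3/35)·R2: [0, 0, 0, 0]
2 nonzero rows, so rank(TC) = 2.

2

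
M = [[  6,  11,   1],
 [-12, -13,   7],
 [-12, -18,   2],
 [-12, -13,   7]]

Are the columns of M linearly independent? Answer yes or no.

no

Row reduce M to echelon form.
R2 ← R2 + (2)·R1: [0, 9, 9]
R3 ← R3 + (2)·R1: [0, 4, 4]
R4 ← R4 + (2)·R1: [0, 9, 9]
R3 ← R3 − (4/9)·R2: [0, 0, 0]
R4 ← R4 − R2: [0, 0, 0]
2 pivots among 3 columns.
Only 2 < 3 pivot columns, so the columns are linearly dependent.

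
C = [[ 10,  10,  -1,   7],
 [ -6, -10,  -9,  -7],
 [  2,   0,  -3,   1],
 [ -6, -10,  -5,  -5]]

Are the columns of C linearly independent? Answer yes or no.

Row reduce C to echelon form.
R2 ← R2 + (3/5)·R1: [0, -4, -48/5, -14/5]
R3 ← R3 − (1/5)·R1: [0, -2, -14/5, -2/5]
R4 ← R4 + (3/5)·R1: [0, -4, -28/5, -4/5]
R3 ← R3 − (1/2)·R2: [0, 0, 2, 1]
R4 ← R4 − R2: [0, 0, 4, 2]
R4 ← R4 − (2)·R3: [0, 0, 0, 0]
3 pivots among 4 columns.
Only 3 < 4 pivot columns, so the columns are linearly dependent.

no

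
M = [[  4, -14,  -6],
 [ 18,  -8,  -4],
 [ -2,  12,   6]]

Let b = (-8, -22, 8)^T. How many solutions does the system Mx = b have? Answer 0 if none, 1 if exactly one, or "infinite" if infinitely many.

1

Row reduce the augmented matrix [M | b].
R2 ← R2 − (9/2)·R1: [0, 55, 23, 14]
R3 ← R3 + (1/2)·R1: [0, 5, 3, 4]
R3 ← R3 − (1/11)·R2: [0, 0, 10/11, 30/11]
The echelon form has 3 nonzero rows, and every pivot lies in the first 3 columns, so rank(M) = rank([M|b]) = 3.
The system is consistent.
rank = 3 = number of unknowns, so the solution is unique.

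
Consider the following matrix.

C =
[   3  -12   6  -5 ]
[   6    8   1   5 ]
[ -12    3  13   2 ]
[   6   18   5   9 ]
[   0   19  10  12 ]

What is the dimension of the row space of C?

4

Row reduce to echelon form.
R2 ← R2 − (2)·R1: [0, 32, -11, 15]
R3 ← R3 + (4)·R1: [0, -45, 37, -18]
R4 ← R4 − (2)·R1: [0, 42, -7, 19]
R3 ← R3 + (45/32)·R2: [0, 0, 689/32, 99/32]
R4 ← R4 − (21/16)·R2: [0, 0, 119/16, -11/16]
R5 ← R5 − (19/32)·R2: [0, 0, 529/32, 99/32]
R4 ← R4 − (238/689)·R3: [0, 0, 0, -1210/689]
R5 ← R5 − (529/689)·R3: [0, 0, 0, 495/689]
R5 ← R5 + (9/22)·R4: [0, 0, 0, 0]
Echelon form has 4 nonzero rows, so rank(C) = 4.
The row space has dimension equal to the rank: 4.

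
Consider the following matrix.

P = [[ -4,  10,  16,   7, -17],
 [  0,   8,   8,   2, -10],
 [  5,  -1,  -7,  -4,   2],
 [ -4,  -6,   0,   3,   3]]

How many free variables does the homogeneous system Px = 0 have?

Row reduce to echelon form.
R3 ← R3 + (5/4)·R1: [0, 23/2, 13, 19/4, -77/4]
R4 ← R4 − R1: [0, -16, -16, -4, 20]
R3 ← R3 − (23/16)·R2: [0, 0, 3/2, 15/8, -39/8]
R4 ← R4 + (2)·R2: [0, 0, 0, 0, 0]
3 nonzero rows, so rank(P) = 3.
P has 5 columns; by rank–nullity, nullity = 5 − 3 = 2.

2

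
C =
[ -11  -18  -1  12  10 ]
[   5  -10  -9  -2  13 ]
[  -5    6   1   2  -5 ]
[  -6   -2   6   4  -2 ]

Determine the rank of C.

4

Row reduce to echelon form.
R2 ← R2 + (5/11)·R1: [0, -200/11, -104/11, 38/11, 193/11]
R3 ← R3 − (5/11)·R1: [0, 156/11, 16/11, -38/11, -105/11]
R4 ← R4 − (6/11)·R1: [0, 86/11, 72/11, -28/11, -82/11]
R3 ← R3 + (39/50)·R2: [0, 0, -148/25, -19/25, 207/50]
R4 ← R4 + (43/100)·R2: [0, 0, 62/25, -53/50, 9/100]
R4 ← R4 + (31/74)·R3: [0, 0, 0, -51/37, 135/74]
Echelon form has 4 nonzero rows, so rank(C) = 4.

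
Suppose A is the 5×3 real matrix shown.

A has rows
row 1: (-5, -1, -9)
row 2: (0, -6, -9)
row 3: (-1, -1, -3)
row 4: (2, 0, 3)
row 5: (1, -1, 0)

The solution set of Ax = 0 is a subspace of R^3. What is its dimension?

Row reduce to echelon form.
R3 ← R3 − (1/5)·R1: [0, -4/5, -6/5]
R4 ← R4 + (2/5)·R1: [0, -2/5, -3/5]
R5 ← R5 + (1/5)·R1: [0, -6/5, -9/5]
R3 ← R3 − (2/15)·R2: [0, 0, 0]
R4 ← R4 − (1/15)·R2: [0, 0, 0]
R5 ← R5 − (1/5)·R2: [0, 0, 0]
2 nonzero rows, so rank(A) = 2.
A has 3 columns; by rank–nullity, nullity = 3 − 2 = 1.

1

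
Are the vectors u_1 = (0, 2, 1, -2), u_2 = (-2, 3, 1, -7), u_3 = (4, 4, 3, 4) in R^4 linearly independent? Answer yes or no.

no

Form the matrix with these vectors as rows and row reduce.
Swap R1 ↔ R2
R3 ← R3 + (2)·R1: [0, 10, 5, -10]
R3 ← R3 − (5)·R2: [0, 0, 0, 0]
2 nonzero rows, so the 3 vectors span a space of dimension 2.
Since 2 < 3, the vectors are linearly dependent.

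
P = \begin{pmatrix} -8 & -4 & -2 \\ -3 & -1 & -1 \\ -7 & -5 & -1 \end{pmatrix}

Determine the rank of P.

Row reduce to echelon form.
R2 ← R2 − (3/8)·R1: [0, 1/2, -1/4]
R3 ← R3 − (7/8)·R1: [0, -3/2, 3/4]
R3 ← R3 + (3)·R2: [0, 0, 0]
Echelon form has 2 nonzero rows, so rank(P) = 2.

2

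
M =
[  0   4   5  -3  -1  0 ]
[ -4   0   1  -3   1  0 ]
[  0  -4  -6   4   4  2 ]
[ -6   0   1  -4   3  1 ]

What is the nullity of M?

Row reduce to echelon form.
Swap R1 ↔ R2
R4 ← R4 − (3/2)·R1: [0, 0, -1/2, 1/2, 3/2, 1]
R3 ← R3 + R2: [0, 0, -1, 1, 3, 2]
R4 ← R4 − (1/2)·R3: [0, 0, 0, 0, 0, 0]
3 nonzero rows, so rank(M) = 3.
M has 6 columns; by rank–nullity, nullity = 6 − 3 = 3.

3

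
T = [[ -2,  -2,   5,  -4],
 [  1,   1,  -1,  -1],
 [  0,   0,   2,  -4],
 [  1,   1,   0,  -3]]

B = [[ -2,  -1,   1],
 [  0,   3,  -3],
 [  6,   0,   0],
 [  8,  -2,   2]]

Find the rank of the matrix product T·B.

First compute TB:
[[  2,   4,  -4],
 [-16,   4,  -4],
 [-20,   8,  -8],
 [-26,   8,  -8]]
Now row reduce the product.
R2 ← R2 + (8)·R1: [0, 36, -36]
R3 ← R3 + (10)·R1: [0, 48, -48]
R4 ← R4 + (13)·R1: [0, 60, -60]
R3 ← R3 − (4/3)·R2: [0, 0, 0]
R4 ← R4 − (5/3)·R2: [0, 0, 0]
2 nonzero rows, so rank(TB) = 2.

2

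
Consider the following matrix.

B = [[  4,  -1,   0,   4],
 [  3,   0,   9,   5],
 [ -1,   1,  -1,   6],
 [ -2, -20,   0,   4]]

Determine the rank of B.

Row reduce to echelon form.
R2 ← R2 − (3/4)·R1: [0, 3/4, 9, 2]
R3 ← R3 + (1/4)·R1: [0, 3/4, -1, 7]
R4 ← R4 + (1/2)·R1: [0, -41/2, 0, 6]
R3 ← R3 − R2: [0, 0, -10, 5]
R4 ← R4 + (82/3)·R2: [0, 0, 246, 182/3]
R4 ← R4 + (123/5)·R3: [0, 0, 0, 551/3]
Echelon form has 4 nonzero rows, so rank(B) = 4.

4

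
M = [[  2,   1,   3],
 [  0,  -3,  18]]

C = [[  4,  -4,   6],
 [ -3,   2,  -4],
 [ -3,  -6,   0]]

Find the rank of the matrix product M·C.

First compute MC:
[[ -4, -24,   8],
 [-45, -114,  12]]
Now row reduce the product.
R2 ← R2 − (45/4)·R1: [0, 156, -78]
2 nonzero rows, so rank(MC) = 2.

2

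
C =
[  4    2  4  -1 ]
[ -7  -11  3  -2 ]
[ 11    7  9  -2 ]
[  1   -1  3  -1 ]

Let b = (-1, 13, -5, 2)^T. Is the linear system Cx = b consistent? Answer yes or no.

yes

Row reduce the augmented matrix [C | b].
R2 ← R2 + (7/4)·R1: [0, -15/2, 10, -15/4, 45/4]
R3 ← R3 − (11/4)·R1: [0, 3/2, -2, 3/4, -9/4]
R4 ← R4 − (1/4)·R1: [0, -3/2, 2, -3/4, 9/4]
R3 ← R3 + (1/5)·R2: [0, 0, 0, 0, 0]
R4 ← R4 − (1/5)·R2: [0, 0, 0, 0, 0]
The echelon form has 2 nonzero rows, and every pivot lies in the first 4 columns, so rank(C) = rank([C|b]) = 2.
The system is consistent.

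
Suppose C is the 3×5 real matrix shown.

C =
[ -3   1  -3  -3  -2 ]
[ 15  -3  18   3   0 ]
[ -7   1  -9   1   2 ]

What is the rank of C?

2

Row reduce to echelon form.
R2 ← R2 + (5)·R1: [0, 2, 3, -12, -10]
R3 ← R3 − (7/3)·R1: [0, -4/3, -2, 8, 20/3]
R3 ← R3 + (2/3)·R2: [0, 0, 0, 0, 0]
Echelon form has 2 nonzero rows, so rank(C) = 2.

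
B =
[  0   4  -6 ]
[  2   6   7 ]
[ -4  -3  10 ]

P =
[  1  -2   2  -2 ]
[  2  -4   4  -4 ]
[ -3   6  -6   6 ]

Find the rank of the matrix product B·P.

1

First compute BP:
[[ 26, -52,  52, -52],
 [ -7,  14, -14,  14],
 [-40,  80, -80,  80]]
Now row reduce the product.
R2 ← R2 + (7/26)·R1: [0, 0, 0, 0]
R3 ← R3 + (20/13)·R1: [0, 0, 0, 0]
1 nonzero row, so rank(BP) = 1.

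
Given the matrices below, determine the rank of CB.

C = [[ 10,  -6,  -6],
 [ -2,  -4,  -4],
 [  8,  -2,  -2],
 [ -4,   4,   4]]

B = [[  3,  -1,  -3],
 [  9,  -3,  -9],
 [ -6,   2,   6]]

First compute CB:
[[ 12,  -4, -12],
 [-18,   6,  18],
 [ 18,  -6, -18],
 [  0,   0,   0]]
Now row reduce the product.
R2 ← R2 + (3/2)·R1: [0, 0, 0]
R3 ← R3 − (3/2)·R1: [0, 0, 0]
1 nonzero row, so rank(CB) = 1.

1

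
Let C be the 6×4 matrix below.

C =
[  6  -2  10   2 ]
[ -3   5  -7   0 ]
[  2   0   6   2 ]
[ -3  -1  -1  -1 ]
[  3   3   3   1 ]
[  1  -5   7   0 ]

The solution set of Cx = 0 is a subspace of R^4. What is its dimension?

Row reduce to echelon form.
R2 ← R2 + (1/2)·R1: [0, 4, -2, 1]
R3 ← R3 − (1/3)·R1: [0, 2/3, 8/3, 4/3]
R4 ← R4 + (1/2)·R1: [0, -2, 4, 0]
R5 ← R5 − (1/2)·R1: [0, 4, -2, 0]
R6 ← R6 − (1/6)·R1: [0, -14/3, 16/3, -1/3]
R3 ← R3 − (1/6)·R2: [0, 0, 3, 7/6]
R4 ← R4 + (1/2)·R2: [0, 0, 3, 1/2]
R5 ← R5 − R2: [0, 0, 0, -1]
R6 ← R6 + (7/6)·R2: [0, 0, 3, 5/6]
R4 ← R4 − R3: [0, 0, 0, -2/3]
R6 ← R6 − R3: [0, 0, 0, -1/3]
R5 ← R5 − (3/2)·R4: [0, 0, 0, 0]
R6 ← R6 − (1/2)·R4: [0, 0, 0, 0]
4 nonzero rows, so rank(C) = 4.
C has 4 columns; by rank–nullity, nullity = 4 − 4 = 0.

0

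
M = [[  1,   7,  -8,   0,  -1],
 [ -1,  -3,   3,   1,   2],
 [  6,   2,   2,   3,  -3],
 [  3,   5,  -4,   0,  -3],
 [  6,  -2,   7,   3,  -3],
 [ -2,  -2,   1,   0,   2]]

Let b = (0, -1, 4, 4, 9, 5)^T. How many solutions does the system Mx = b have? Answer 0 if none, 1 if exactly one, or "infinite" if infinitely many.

0

Row reduce the augmented matrix [M | b].
R2 ← R2 + R1: [0, 4, -5, 1, 1, -1]
R3 ← R3 − (6)·R1: [0, -40, 50, 3, 3, 4]
R4 ← R4 − (3)·R1: [0, -16, 20, 0, 0, 4]
R5 ← R5 − (6)·R1: [0, -44, 55, 3, 3, 9]
R6 ← R6 + (2)·R1: [0, 12, -15, 0, 0, 5]
R3 ← R3 + (10)·R2: [0, 0, 0, 13, 13, -6]
R4 ← R4 + (4)·R2: [0, 0, 0, 4, 4, 0]
R5 ← R5 + (11)·R2: [0, 0, 0, 14, 14, -2]
R6 ← R6 − (3)·R2: [0, 0, 0, -3, -3, 8]
R4 ← R4 − (4/13)·R3: [0, 0, 0, 0, 0, 24/13]
R5 ← R5 − (14/13)·R3: [0, 0, 0, 0, 0, 58/13]
R6 ← R6 + (3/13)·R3: [0, 0, 0, 0, 0, 86/13]
R5 ← R5 − (29/12)·R4: [0, 0, 0, 0, 0, 0]
R6 ← R6 − (43/12)·R4: [0, 0, 0, 0, 0, 0]
The echelon form has 4 nonzero rows; the last pivot sits in the augmented column, so rank(M) = 3 but rank([M|b]) = 4.
Since the ranks differ, the system is inconsistent.
It has no solutions.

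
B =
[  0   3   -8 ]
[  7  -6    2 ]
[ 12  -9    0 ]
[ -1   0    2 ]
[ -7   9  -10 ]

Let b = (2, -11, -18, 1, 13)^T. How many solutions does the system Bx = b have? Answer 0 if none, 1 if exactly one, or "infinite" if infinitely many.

Row reduce the augmented matrix [B | b].
Swap R1 ↔ R2
R3 ← R3 − (12/7)·R1: [0, 9/7, -24/7, 6/7]
R4 ← R4 + (1/7)·R1: [0, -6/7, 16/7, -4/7]
R5 ← R5 + R1: [0, 3, -8, 2]
R3 ← R3 − (3/7)·R2: [0, 0, 0, 0]
R4 ← R4 + (2/7)·R2: [0, 0, 0, 0]
R5 ← R5 − R2: [0, 0, 0, 0]
The echelon form has 2 nonzero rows, and every pivot lies in the first 3 columns, so rank(B) = rank([B|b]) = 2.
The system is consistent.
rank = 2 < 3 unknowns, so there are infinitely many solutions.

infinite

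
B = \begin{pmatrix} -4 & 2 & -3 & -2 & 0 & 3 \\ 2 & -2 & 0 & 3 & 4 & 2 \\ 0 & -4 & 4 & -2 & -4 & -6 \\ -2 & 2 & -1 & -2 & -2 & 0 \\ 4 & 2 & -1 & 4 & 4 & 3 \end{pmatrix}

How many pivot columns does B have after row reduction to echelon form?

Row reduce to echelon form.
R2 ← R2 + (1/2)·R1: [0, -1, -3/2, 2, 4, 7/2]
R4 ← R4 − (1/2)·R1: [0, 1, 1/2, -1, -2, -3/2]
R5 ← R5 + R1: [0, 4, -4, 2, 4, 6]
R3 ← R3 − (4)·R2: [0, 0, 10, -10, -20, -20]
R4 ← R4 + R2: [0, 0, -1, 1, 2, 2]
R5 ← R5 + (4)·R2: [0, 0, -10, 10, 20, 20]
R4 ← R4 + (1/10)·R3: [0, 0, 0, 0, 0, 0]
R5 ← R5 + R3: [0, 0, 0, 0, 0, 0]
Echelon form has 3 nonzero rows, so rank(B) = 3.
Each nonzero row contributes one pivot column: 3 pivot columns.

3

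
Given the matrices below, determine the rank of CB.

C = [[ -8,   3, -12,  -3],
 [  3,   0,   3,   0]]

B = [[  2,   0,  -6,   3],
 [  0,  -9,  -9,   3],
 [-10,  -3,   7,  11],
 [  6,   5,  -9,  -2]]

First compute CB:
[[ 86,  -6, -36, -141],
 [-24,  -9,   3,  42]]
Now row reduce the product.
R2 ← R2 + (12/43)·R1: [0, -459/43, -303/43, 114/43]
2 nonzero rows, so rank(CB) = 2.

2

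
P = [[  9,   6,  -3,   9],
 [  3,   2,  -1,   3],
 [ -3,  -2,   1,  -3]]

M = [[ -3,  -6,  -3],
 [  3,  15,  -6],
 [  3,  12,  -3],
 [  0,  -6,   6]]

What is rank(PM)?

1

First compute PM:
[[-18, -54,   0],
 [ -6, -18,   0],
 [  6,  18,   0]]
Now row reduce the product.
R2 ← R2 − (1/3)·R1: [0, 0, 0]
R3 ← R3 + (1/3)·R1: [0, 0, 0]
1 nonzero row, so rank(PM) = 1.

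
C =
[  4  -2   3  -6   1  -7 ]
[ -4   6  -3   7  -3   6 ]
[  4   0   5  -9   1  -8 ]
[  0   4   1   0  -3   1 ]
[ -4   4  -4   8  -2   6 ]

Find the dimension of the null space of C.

Row reduce to echelon form.
R2 ← R2 + R1: [0, 4, 0, 1, -2, -1]
R3 ← R3 − R1: [0, 2, 2, -3, 0, -1]
R5 ← R5 + R1: [0, 2, -1, 2, -1, -1]
R3 ← R3 − (1/2)·R2: [0, 0, 2, -7/2, 1, -1/2]
R4 ← R4 − R2: [0, 0, 1, -1, -1, 2]
R5 ← R5 − (1/2)·R2: [0, 0, -1, 3/2, 0, -1/2]
R4 ← R4 − (1/2)·R3: [0, 0, 0, 3/4, -3/2, 9/4]
R5 ← R5 + (1/2)·R3: [0, 0, 0, -1/4, 1/2, -3/4]
R5 ← R5 + (1/3)·R4: [0, 0, 0, 0, 0, 0]
4 nonzero rows, so rank(C) = 4.
C has 6 columns; by rank–nullity, nullity = 6 − 4 = 2.

2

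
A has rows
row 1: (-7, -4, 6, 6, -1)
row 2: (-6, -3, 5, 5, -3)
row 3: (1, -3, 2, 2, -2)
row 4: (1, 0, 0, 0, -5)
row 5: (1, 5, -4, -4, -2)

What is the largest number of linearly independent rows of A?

Row reduce to echelon form.
R2 ← R2 − (6/7)·R1: [0, 3/7, -1/7, -1/7, -15/7]
R3 ← R3 + (1/7)·R1: [0, -25/7, 20/7, 20/7, -15/7]
R4 ← R4 + (1/7)·R1: [0, -4/7, 6/7, 6/7, -36/7]
R5 ← R5 + (1/7)·R1: [0, 31/7, -22/7, -22/7, -15/7]
R3 ← R3 + (25/3)·R2: [0, 0, 5/3, 5/3, -20]
R4 ← R4 + (4/3)·R2: [0, 0, 2/3, 2/3, -8]
R5 ← R5 − (31/3)·R2: [0, 0, -5/3, -5/3, 20]
R4 ← R4 − (2/5)·R3: [0, 0, 0, 0, 0]
R5 ← R5 + R3: [0, 0, 0, 0, 0]
Echelon form has 3 nonzero rows, so rank(A) = 3.
The rank gives the maximum number of linearly independent rows: 3.

3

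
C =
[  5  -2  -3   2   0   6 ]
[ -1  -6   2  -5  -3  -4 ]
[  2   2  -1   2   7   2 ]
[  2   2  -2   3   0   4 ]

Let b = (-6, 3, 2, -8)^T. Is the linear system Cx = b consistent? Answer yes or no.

Row reduce the augmented matrix [C | b].
R2 ← R2 + (1/5)·R1: [0, -32/5, 7/5, -23/5, -3, -14/5, 9/5]
R3 ← R3 − (2/5)·R1: [0, 14/5, 1/5, 6/5, 7, -2/5, 22/5]
R4 ← R4 − (2/5)·R1: [0, 14/5, -4/5, 11/5, 0, 8/5, -28/5]
R3 ← R3 + (7/16)·R2: [0, 0, 13/16, -13/16, 91/16, -13/8, 83/16]
R4 ← R4 + (7/16)·R2: [0, 0, -3/16, 3/16, -21/16, 3/8, -77/16]
R4 ← R4 + (3/13)·R3: [0, 0, 0, 0, 0, 0, -47/13]
The echelon form has 4 nonzero rows; the last pivot sits in the augmented column, so rank(C) = 3 but rank([C|b]) = 4.
Since the ranks differ, the system is inconsistent.

no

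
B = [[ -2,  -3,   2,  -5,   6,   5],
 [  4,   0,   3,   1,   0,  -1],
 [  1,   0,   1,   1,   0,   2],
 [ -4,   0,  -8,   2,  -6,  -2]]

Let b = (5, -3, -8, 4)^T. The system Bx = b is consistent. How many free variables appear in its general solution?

Row reduce the augmented matrix [B | b].
R2 ← R2 + (2)·R1: [0, -6, 7, -9, 12, 9, 7]
R3 ← R3 + (1/2)·R1: [0, -3/2, 2, -3/2, 3, 9/2, -11/2]
R4 ← R4 − (2)·R1: [0, 6, -12, 12, -18, -12, -6]
R3 ← R3 − (1/4)·R2: [0, 0, 1/4, 3/4, 0, 9/4, -29/4]
R4 ← R4 + R2: [0, 0, -5, 3, -6, -3, 1]
R4 ← R4 + (20)·R3: [0, 0, 0, 18, -6, 42, -144]
The echelon form has 4 nonzero rows, and every pivot lies in the first 6 columns, so rank(B) = rank([B|b]) = 4.
The system is consistent.
Free variables = (unknowns) − (rank) = 6 − 4 = 2.

2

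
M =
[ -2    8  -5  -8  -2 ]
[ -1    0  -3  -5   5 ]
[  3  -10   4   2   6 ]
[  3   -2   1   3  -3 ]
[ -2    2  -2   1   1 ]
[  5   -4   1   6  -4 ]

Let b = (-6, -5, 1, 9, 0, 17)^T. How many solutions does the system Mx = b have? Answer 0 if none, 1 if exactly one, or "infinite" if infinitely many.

Row reduce the augmented matrix [M | b].
R2 ← R2 − (1/2)·R1: [0, -4, -1/2, -1, 6, -2]
R3 ← R3 + (3/2)·R1: [0, 2, -7/2, -10, 3, -8]
R4 ← R4 + (3/2)·R1: [0, 10, -13/2, -9, -6, 0]
R5 ← R5 − R1: [0, -6, 3, 9, 3, 6]
R6 ← R6 + (5/2)·R1: [0, 16, -23/2, -14, -9, 2]
R3 ← R3 + (1/2)·R2: [0, 0, -15/4, -21/2, 6, -9]
R4 ← R4 + (5/2)·R2: [0, 0, -31/4, -23/2, 9, -5]
R5 ← R5 − (3/2)·R2: [0, 0, 15/4, 21/2, -6, 9]
R6 ← R6 + (4)·R2: [0, 0, -27/2, -18, 15, -6]
R4 ← R4 − (31/15)·R3: [0, 0, 0, 51/5, -17/5, 68/5]
R5 ← R5 + R3: [0, 0, 0, 0, 0, 0]
R6 ← R6 − (18/5)·R3: [0, 0, 0, 99/5, -33/5, 132/5]
R6 ← R6 − (33/17)·R4: [0, 0, 0, 0, 0, 0]
The echelon form has 4 nonzero rows, and every pivot lies in the first 5 columns, so rank(M) = rank([M|b]) = 4.
The system is consistent.
rank = 4 < 5 unknowns, so there are infinitely many solutions.

infinite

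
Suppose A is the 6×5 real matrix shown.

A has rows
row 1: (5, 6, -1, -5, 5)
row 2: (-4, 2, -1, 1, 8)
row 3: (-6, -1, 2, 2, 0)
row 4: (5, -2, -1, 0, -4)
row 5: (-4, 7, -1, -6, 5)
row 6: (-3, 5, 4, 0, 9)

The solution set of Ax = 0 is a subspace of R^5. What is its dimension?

1

Row reduce to echelon form.
R2 ← R2 + (4/5)·R1: [0, 34/5, -9/5, -3, 12]
R3 ← R3 + (6/5)·R1: [0, 31/5, 4/5, -4, 6]
R4 ← R4 − R1: [0, -8, 0, 5, -9]
R5 ← R5 + (4/5)·R1: [0, 59/5, -9/5, -10, 9]
R6 ← R6 + (3/5)·R1: [0, 43/5, 17/5, -3, 12]
R3 ← R3 − (31/34)·R2: [0, 0, 83/34, -43/34, -84/17]
R4 ← R4 + (20/17)·R2: [0, 0, -36/17, 25/17, 87/17]
R5 ← R5 − (59/34)·R2: [0, 0, 45/34, -163/34, -201/17]
R6 ← R6 − (43/34)·R2: [0, 0, 193/34, 27/34, -54/17]
R4 ← R4 + (72/83)·R3: [0, 0, 0, 31/83, 69/83]
R5 ← R5 − (45/83)·R3: [0, 0, 0, -341/83, -759/83]
R6 ← R6 − (193/83)·R3: [0, 0, 0, 310/83, 690/83]
R5 ← R5 + (11)·R4: [0, 0, 0, 0, 0]
R6 ← R6 − (10)·R4: [0, 0, 0, 0, 0]
4 nonzero rows, so rank(A) = 4.
A has 5 columns; by rank–nullity, nullity = 5 − 4 = 1.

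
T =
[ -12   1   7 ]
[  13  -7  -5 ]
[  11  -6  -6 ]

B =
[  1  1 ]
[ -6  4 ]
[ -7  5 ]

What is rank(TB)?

2

First compute TB:
[[-67,  27],
 [ 90, -40],
 [ 89, -43]]
Now row reduce the product.
R2 ← R2 + (90/67)·R1: [0, -250/67]
R3 ← R3 + (89/67)·R1: [0, -478/67]
R3 ← R3 − (239/125)·R2: [0, 0]
2 nonzero rows, so rank(TB) = 2.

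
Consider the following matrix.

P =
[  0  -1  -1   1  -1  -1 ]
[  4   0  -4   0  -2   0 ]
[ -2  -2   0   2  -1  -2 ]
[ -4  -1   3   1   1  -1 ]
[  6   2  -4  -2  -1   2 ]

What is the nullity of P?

Row reduce to echelon form.
Swap R1 ↔ R2
R3 ← R3 + (1/2)·R1: [0, -2, -2, 2, -2, -2]
R4 ← R4 + R1: [0, -1, -1, 1, -1, -1]
R5 ← R5 − (3/2)·R1: [0, 2, 2, -2, 2, 2]
R3 ← R3 − (2)·R2: [0, 0, 0, 0, 0, 0]
R4 ← R4 − R2: [0, 0, 0, 0, 0, 0]
R5 ← R5 + (2)·R2: [0, 0, 0, 0, 0, 0]
2 nonzero rows, so rank(P) = 2.
P has 6 columns; by rank–nullity, nullity = 6 − 2 = 4.

4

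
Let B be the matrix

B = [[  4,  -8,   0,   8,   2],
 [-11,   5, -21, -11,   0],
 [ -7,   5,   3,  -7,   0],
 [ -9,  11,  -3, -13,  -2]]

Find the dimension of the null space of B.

2

Row reduce to echelon form.
R2 ← R2 + (11/4)·R1: [0, -17, -21, 11, 11/2]
R3 ← R3 + (7/4)·R1: [0, -9, 3, 7, 7/2]
R4 ← R4 + (9/4)·R1: [0, -7, -3, 5, 5/2]
R3 ← R3 − (9/17)·R2: [0, 0, 240/17, 20/17, 10/17]
R4 ← R4 − (7/17)·R2: [0, 0, 96/17, 8/17, 4/17]
R4 ← R4 − (2/5)·R3: [0, 0, 0, 0, 0]
3 nonzero rows, so rank(B) = 3.
B has 5 columns; by rank–nullity, nullity = 5 − 3 = 2.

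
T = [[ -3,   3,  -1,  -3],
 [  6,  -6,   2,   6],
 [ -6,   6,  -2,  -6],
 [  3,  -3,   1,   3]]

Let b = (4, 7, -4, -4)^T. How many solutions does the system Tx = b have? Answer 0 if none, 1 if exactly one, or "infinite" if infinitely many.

0

Row reduce the augmented matrix [T | b].
R2 ← R2 + (2)·R1: [0, 0, 0, 0, 15]
R3 ← R3 − (2)·R1: [0, 0, 0, 0, -12]
R4 ← R4 + R1: [0, 0, 0, 0, 0]
R3 ← R3 + (4/5)·R2: [0, 0, 0, 0, 0]
The echelon form has 2 nonzero rows; the last pivot sits in the augmented column, so rank(T) = 1 but rank([T|b]) = 2.
Since the ranks differ, the system is inconsistent.
It has no solutions.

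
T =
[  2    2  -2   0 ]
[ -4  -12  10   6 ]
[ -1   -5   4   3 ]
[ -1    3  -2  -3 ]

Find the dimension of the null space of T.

Row reduce to echelon form.
R2 ← R2 + (2)·R1: [0, -8, 6, 6]
R3 ← R3 + (1/2)·R1: [0, -4, 3, 3]
R4 ← R4 + (1/2)·R1: [0, 4, -3, -3]
R3 ← R3 − (1/2)·R2: [0, 0, 0, 0]
R4 ← R4 + (1/2)·R2: [0, 0, 0, 0]
2 nonzero rows, so rank(T) = 2.
T has 4 columns; by rank–nullity, nullity = 4 − 2 = 2.

2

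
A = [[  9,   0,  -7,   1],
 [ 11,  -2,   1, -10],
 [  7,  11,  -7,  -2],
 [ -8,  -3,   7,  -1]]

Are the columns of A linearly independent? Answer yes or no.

yes

Row reduce A to echelon form.
R2 ← R2 − (11/9)·R1: [0, -2, 86/9, -101/9]
R3 ← R3 − (7/9)·R1: [0, 11, -14/9, -25/9]
R4 ← R4 + (8/9)·R1: [0, -3, 7/9, -1/9]
R3 ← R3 + (11/2)·R2: [0, 0, 51, -129/2]
R4 ← R4 − (3/2)·R2: [0, 0, -122/9, 301/18]
R4 ← R4 + (122/459)·R3: [0, 0, 0, -43/102]
4 pivots among 4 columns.
Every column is a pivot column, so the columns are linearly independent.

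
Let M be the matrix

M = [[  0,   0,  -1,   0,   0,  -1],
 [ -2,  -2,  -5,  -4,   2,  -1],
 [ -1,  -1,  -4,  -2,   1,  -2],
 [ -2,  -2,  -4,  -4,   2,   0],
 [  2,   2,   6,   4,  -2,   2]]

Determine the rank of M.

2

Row reduce to echelon form.
Swap R1 ↔ R2
R3 ← R3 − (1/2)·R1: [0, 0, -3/2, 0, 0, -3/2]
R4 ← R4 − R1: [0, 0, 1, 0, 0, 1]
R5 ← R5 + R1: [0, 0, 1, 0, 0, 1]
R3 ← R3 − (3/2)·R2: [0, 0, 0, 0, 0, 0]
R4 ← R4 + R2: [0, 0, 0, 0, 0, 0]
R5 ← R5 + R2: [0, 0, 0, 0, 0, 0]
Echelon form has 2 nonzero rows, so rank(M) = 2.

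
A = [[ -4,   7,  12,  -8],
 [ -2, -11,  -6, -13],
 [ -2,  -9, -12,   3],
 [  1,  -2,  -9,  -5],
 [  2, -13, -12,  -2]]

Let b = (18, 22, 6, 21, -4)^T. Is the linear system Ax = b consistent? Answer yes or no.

Row reduce the augmented matrix [A | b].
R2 ← R2 − (1/2)·R1: [0, -29/2, -12, -9, 13]
R3 ← R3 − (1/2)·R1: [0, -25/2, -18, 7, -3]
R4 ← R4 + (1/4)·R1: [0, -1/4, -6, -7, 51/2]
R5 ← R5 + (1/2)·R1: [0, -19/2, -6, -6, 5]
R3 ← R3 − (25/29)·R2: [0, 0, -222/29, 428/29, -412/29]
R4 ← R4 − (1/58)·R2: [0, 0, -168/29, -397/58, 733/29]
R5 ← R5 − (19/29)·R2: [0, 0, 54/29, -3/29, -102/29]
R4 ← R4 − (28/37)·R3: [0, 0, 0, -1333/74, 1333/37]
R5 ← R5 + (9/37)·R3: [0, 0, 0, 129/37, -258/37]
R5 ← R5 + (6/31)·R4: [0, 0, 0, 0, 0]
The echelon form has 4 nonzero rows, and every pivot lies in the first 4 columns, so rank(A) = rank([A|b]) = 4.
The system is consistent.

yes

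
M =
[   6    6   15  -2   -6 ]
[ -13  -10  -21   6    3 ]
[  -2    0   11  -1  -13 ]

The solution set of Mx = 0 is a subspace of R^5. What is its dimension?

Row reduce to echelon form.
R2 ← R2 + (13/6)·R1: [0, 3, 23/2, 5/3, -10]
R3 ← R3 + (1/3)·R1: [0, 2, 16, -5/3, -15]
R3 ← R3 − (2/3)·R2: [0, 0, 25/3, -25/9, -25/3]
3 nonzero rows, so rank(M) = 3.
M has 5 columns; by rank–nullity, nullity = 5 − 3 = 2.

2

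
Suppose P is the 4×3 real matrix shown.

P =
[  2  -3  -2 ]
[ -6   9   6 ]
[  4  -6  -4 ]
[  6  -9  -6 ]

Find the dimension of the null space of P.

Row reduce to echelon form.
R2 ← R2 + (3)·R1: [0, 0, 0]
R3 ← R3 − (2)·R1: [0, 0, 0]
R4 ← R4 − (3)·R1: [0, 0, 0]
1 nonzero row, so rank(P) = 1.
P has 3 columns; by rank–nullity, nullity = 3 − 1 = 2.

2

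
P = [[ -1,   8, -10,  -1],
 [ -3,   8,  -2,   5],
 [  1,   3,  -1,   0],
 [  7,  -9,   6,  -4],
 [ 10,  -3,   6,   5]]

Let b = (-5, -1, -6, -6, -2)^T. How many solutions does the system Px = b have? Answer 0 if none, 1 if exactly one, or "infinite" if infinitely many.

Row reduce the augmented matrix [P | b].
R2 ← R2 − (3)·R1: [0, -16, 28, 8, 14]
R3 ← R3 + R1: [0, 11, -11, -1, -11]
R4 ← R4 + (7)·R1: [0, 47, -64, -11, -41]
R5 ← R5 + (10)·R1: [0, 77, -94, -5, -52]
R3 ← R3 + (11/16)·R2: [0, 0, 33/4, 9/2, -11/8]
R4 ← R4 + (47/16)·R2: [0, 0, 73/4, 25/2, 1/8]
R5 ← R5 + (77/16)·R2: [0, 0, 163/4, 67/2, 123/8]
R4 ← R4 − (73/33)·R3: [0, 0, 0, 28/11, 19/6]
R5 ← R5 − (163/33)·R3: [0, 0, 0, 124/11, 133/6]
R5 ← R5 − (31/7)·R4: [0, 0, 0, 0, 57/7]
The echelon form has 5 nonzero rows; the last pivot sits in the augmented column, so rank(P) = 4 but rank([P|b]) = 5.
Since the ranks differ, the system is inconsistent.
It has no solutions.

0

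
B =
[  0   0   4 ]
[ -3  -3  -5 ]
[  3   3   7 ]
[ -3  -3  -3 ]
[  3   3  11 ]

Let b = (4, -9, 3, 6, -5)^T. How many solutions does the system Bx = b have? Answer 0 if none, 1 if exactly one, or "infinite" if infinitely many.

Row reduce the augmented matrix [B | b].
Swap R1 ↔ R2
R3 ← R3 + R1: [0, 0, 2, -6]
R4 ← R4 − R1: [0, 0, 2, 15]
R5 ← R5 + R1: [0, 0, 6, -14]
R3 ← R3 − (1/2)·R2: [0, 0, 0, -8]
R4 ← R4 − (1/2)·R2: [0, 0, 0, 13]
R5 ← R5 − (3/2)·R2: [0, 0, 0, -20]
R4 ← R4 + (13/8)·R3: [0, 0, 0, 0]
R5 ← R5 − (5/2)·R3: [0, 0, 0, 0]
The echelon form has 3 nonzero rows; the last pivot sits in the augmented column, so rank(B) = 2 but rank([B|b]) = 3.
Since the ranks differ, the system is inconsistent.
It has no solutions.

0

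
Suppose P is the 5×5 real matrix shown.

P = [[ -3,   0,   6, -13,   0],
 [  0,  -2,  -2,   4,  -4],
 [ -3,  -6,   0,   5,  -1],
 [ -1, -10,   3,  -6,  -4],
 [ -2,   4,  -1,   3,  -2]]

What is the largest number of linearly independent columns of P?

5

Row reduce to echelon form.
R3 ← R3 − R1: [0, -6, -6, 18, -1]
R4 ← R4 − (1/3)·R1: [0, -10, 1, -5/3, -4]
R5 ← R5 − (2/3)·R1: [0, 4, -5, 35/3, -2]
R3 ← R3 − (3)·R2: [0, 0, 0, 6, 11]
R4 ← R4 − (5)·R2: [0, 0, 11, -65/3, 16]
R5 ← R5 + (2)·R2: [0, 0, -9, 59/3, -10]
Swap R3 ↔ R4
R5 ← R5 + (9/11)·R3: [0, 0, 0, 64/33, 34/11]
R5 ← R5 − (32/99)·R4: [0, 0, 0, 0, -46/99]
Echelon form has 5 nonzero rows, so rank(P) = 5.
The rank gives the maximum number of linearly independent columns: 5.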